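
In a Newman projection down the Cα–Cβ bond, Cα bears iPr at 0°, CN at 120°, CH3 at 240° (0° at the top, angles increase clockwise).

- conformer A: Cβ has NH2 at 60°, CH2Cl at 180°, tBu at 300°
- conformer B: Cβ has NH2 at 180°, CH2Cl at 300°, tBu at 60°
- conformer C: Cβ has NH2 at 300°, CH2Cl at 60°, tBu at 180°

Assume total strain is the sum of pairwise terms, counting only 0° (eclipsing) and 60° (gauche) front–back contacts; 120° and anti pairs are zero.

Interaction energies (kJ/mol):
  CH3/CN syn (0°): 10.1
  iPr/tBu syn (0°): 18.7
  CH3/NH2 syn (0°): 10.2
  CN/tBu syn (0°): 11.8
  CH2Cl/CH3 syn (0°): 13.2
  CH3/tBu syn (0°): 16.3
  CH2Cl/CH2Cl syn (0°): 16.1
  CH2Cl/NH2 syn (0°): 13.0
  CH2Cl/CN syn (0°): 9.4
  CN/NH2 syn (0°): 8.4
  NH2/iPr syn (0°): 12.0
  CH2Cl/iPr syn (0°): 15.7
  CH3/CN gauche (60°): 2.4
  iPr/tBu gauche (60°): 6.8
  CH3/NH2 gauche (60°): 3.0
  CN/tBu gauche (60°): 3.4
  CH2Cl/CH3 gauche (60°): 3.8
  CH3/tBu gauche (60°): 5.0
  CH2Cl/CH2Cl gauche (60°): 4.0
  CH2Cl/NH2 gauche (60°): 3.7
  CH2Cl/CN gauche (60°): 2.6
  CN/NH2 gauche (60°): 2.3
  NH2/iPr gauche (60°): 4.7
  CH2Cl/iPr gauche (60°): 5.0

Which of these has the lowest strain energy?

C

A (staggered): iPr–NH2 gauche, iPr–tBu gauche, CN–NH2 gauche, CN–CH2Cl gauche, CH3–CH2Cl gauche, CH3–tBu gauche; 4.7 + 6.8 + 2.3 + 2.6 + 3.8 + 5.0 = 25.2 kJ/mol.
B (staggered): iPr–CH2Cl gauche, iPr–tBu gauche, CN–NH2 gauche, CN–tBu gauche, CH3–NH2 gauche, CH3–CH2Cl gauche; 5.0 + 6.8 + 2.3 + 3.4 + 3.0 + 3.8 = 24.3 kJ/mol.
C (staggered): iPr–NH2 gauche, iPr–CH2Cl gauche, CN–CH2Cl gauche, CN–tBu gauche, CH3–NH2 gauche, CH3–tBu gauche; 4.7 + 5.0 + 2.6 + 3.4 + 3.0 + 5.0 = 23.7 kJ/mol.
C has the lowest total (23.7 kJ/mol).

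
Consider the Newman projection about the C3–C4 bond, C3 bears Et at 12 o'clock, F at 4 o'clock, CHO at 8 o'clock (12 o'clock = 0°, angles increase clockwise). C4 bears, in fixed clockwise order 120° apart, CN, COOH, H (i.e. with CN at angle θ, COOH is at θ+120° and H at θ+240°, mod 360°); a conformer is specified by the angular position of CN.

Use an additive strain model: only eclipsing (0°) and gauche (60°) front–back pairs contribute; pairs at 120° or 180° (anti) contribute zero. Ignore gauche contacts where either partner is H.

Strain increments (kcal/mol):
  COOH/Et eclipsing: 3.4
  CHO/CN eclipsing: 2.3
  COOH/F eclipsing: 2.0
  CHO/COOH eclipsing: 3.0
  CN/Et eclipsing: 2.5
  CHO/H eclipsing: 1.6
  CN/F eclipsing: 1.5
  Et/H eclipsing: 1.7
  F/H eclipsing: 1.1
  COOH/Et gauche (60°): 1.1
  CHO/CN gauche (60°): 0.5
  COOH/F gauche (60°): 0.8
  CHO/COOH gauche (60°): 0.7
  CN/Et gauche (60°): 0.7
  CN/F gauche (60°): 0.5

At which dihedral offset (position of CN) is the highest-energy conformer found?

CN at 0° is eclipsed. Et at 0° is eclipsed with CN at 0° (2.5); F at 120° is eclipsed with COOH at 120° (2.0); CHO at 240° is eclipsed with H at 240° (1.6). Total 6.1 kcal/mol.
CN at 60° is staggered. Et at 0° is gauche with CN at 60° (0.7); F at 120° is gauche with CN at 60° (0.5); F at 120° is gauche with COOH at 180° (0.8); CHO at 240° is gauche with COOH at 180° (0.7). Total 2.7 kcal/mol.
CN at 120° is eclipsed. Et at 0° is eclipsed with H at 0° (1.7); F at 120° is eclipsed with CN at 120° (1.5); CHO at 240° is eclipsed with COOH at 240° (3.0). Total 6.2 kcal/mol.
CN at 180° is staggered. Et at 0° is gauche with COOH at 300° (1.1); F at 120° is gauche with CN at 180° (0.5); CHO at 240° is gauche with CN at 180° (0.5); CHO at 240° is gauche with COOH at 300° (0.7). Total 2.8 kcal/mol.
CN at 240° is eclipsed. Et at 0° is eclipsed with COOH at 0° (3.4); F at 120° is eclipsed with H at 120° (1.1); CHO at 240° is eclipsed with CN at 240° (2.3). Total 6.8 kcal/mol.
CN at 300° is staggered. Et at 0° is gauche with CN at 300° (0.7); Et at 0° is gauche with COOH at 60° (1.1); F at 120° is gauche with COOH at 60° (0.8); CHO at 240° is gauche with CN at 300° (0.5). Total 3.1 kcal/mol.
The maximum (6.8 kcal/mol) occurs with CN at 240°.

240°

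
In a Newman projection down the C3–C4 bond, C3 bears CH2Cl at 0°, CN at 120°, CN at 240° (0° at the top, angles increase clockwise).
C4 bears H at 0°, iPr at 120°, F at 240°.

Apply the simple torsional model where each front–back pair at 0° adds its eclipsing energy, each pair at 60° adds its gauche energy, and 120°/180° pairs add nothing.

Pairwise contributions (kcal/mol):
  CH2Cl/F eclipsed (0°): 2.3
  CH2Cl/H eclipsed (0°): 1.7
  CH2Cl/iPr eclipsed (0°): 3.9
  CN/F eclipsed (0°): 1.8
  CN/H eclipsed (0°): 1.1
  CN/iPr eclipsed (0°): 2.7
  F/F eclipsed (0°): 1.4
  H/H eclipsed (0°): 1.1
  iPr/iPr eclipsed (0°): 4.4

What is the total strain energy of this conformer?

This conformer is eclipsed. CH2Cl at 0° is eclipsed with H at 0° (1.7); CN at 120° is eclipsed with iPr at 120° (2.7); CN at 240° is eclipsed with F at 240° (1.8). Total 6.2 kcal/mol.

6.2 kcal/mol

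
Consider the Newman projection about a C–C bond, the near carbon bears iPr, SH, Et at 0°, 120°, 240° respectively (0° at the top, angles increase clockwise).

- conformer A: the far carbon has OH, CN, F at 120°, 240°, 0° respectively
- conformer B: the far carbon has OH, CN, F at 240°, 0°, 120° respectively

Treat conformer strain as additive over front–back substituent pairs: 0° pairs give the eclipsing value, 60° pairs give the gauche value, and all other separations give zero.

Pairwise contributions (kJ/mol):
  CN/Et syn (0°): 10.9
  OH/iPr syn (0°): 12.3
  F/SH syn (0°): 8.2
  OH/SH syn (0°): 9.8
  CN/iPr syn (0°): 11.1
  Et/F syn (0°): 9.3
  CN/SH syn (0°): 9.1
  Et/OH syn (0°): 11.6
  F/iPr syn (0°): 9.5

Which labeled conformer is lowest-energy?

A is eclipsed. iPr at 0° is eclipsed with F at 0° (9.5); SH at 120° is eclipsed with OH at 120° (9.8); Et at 240° is eclipsed with CN at 240° (10.9). Total 30.2 kJ/mol.
B is eclipsed. iPr at 0° is eclipsed with CN at 0° (11.1); SH at 120° is eclipsed with F at 120° (8.2); Et at 240° is eclipsed with OH at 240° (11.6). Total 30.9 kJ/mol.
A has the lowest total (30.2 kJ/mol).

A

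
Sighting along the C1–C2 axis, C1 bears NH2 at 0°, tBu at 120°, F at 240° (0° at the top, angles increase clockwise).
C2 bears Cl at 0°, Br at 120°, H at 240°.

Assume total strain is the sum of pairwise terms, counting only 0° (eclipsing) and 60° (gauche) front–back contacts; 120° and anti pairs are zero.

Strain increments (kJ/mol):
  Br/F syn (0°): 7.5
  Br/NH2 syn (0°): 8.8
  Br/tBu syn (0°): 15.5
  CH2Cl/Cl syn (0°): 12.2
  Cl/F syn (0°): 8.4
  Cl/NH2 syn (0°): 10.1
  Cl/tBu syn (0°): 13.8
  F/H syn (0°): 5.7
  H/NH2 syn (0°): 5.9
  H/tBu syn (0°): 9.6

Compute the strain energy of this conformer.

31.3 kJ/mol

This conformer (eclipsed): NH2–Cl eclipsed, tBu–Br eclipsed, F–H eclipsed; 10.1 + 15.5 + 5.7 = 31.3 kJ/mol.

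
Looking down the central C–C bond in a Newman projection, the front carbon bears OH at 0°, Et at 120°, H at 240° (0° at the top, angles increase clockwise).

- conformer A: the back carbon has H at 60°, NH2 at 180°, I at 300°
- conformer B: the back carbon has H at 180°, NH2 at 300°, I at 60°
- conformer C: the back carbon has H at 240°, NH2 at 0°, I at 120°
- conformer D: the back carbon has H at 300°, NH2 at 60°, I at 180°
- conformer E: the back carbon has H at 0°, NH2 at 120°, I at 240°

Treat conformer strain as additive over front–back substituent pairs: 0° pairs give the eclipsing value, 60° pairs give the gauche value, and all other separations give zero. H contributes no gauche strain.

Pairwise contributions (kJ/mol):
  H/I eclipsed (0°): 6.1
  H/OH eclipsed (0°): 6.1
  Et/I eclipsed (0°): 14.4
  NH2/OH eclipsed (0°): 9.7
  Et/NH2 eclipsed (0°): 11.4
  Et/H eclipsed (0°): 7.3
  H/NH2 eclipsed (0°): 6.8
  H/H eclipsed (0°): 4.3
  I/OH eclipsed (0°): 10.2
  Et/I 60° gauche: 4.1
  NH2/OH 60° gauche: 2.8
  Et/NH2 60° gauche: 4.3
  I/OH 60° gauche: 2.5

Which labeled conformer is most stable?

A

A is staggered. OH at 0° is gauche with I at 300° (2.5); Et at 120° is gauche with NH2 at 180° (4.3). Total 6.8 kJ/mol.
B is staggered. OH at 0° is gauche with NH2 at 300° (2.8); OH at 0° is gauche with I at 60° (2.5); Et at 120° is gauche with I at 60° (4.1). Total 9.4 kJ/mol.
C is eclipsed. OH at 0° is eclipsed with NH2 at 0° (9.7); Et at 120° is eclipsed with I at 120° (14.4); H at 240° is eclipsed with H at 240° (4.3). Total 28.4 kJ/mol.
D is staggered. OH at 0° is gauche with NH2 at 60° (2.8); Et at 120° is gauche with NH2 at 60° (4.3); Et at 120° is gauche with I at 180° (4.1). Total 11.2 kJ/mol.
E is eclipsed. OH at 0° is eclipsed with H at 0° (6.1); Et at 120° is eclipsed with NH2 at 120° (11.4); H at 240° is eclipsed with I at 240° (6.1). Total 23.6 kJ/mol.
A has the lowest total (6.8 kJ/mol).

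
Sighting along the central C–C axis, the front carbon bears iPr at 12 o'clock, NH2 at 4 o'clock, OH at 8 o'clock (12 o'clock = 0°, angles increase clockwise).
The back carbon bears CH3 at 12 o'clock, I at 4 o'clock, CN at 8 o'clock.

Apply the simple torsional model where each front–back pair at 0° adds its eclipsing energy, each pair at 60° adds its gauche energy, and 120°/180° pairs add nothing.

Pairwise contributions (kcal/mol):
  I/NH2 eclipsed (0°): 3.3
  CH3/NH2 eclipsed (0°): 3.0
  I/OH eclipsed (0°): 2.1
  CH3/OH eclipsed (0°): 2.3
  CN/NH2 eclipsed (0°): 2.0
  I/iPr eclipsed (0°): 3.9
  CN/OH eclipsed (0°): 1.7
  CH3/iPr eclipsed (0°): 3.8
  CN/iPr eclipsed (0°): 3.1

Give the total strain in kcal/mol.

8.8 kcal/mol

This conformer (eclipsed): iPr(0°)/CH3(0°) eclipsed 3.8; NH2(120°)/I(120°) eclipsed 3.3; OH(240°)/CN(240°) eclipsed 1.7 → 8.8 kcal/mol.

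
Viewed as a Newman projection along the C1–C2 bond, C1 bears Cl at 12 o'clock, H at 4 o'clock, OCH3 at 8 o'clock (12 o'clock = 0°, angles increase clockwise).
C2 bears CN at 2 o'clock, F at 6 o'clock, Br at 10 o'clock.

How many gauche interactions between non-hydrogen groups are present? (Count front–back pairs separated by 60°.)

Non-H gauche pairs: Cl(0°)/CN(60°); Cl(0°)/Br(300°); OCH3(240°)/F(180°); OCH3(240°)/Br(300°) — 4 interactions.

4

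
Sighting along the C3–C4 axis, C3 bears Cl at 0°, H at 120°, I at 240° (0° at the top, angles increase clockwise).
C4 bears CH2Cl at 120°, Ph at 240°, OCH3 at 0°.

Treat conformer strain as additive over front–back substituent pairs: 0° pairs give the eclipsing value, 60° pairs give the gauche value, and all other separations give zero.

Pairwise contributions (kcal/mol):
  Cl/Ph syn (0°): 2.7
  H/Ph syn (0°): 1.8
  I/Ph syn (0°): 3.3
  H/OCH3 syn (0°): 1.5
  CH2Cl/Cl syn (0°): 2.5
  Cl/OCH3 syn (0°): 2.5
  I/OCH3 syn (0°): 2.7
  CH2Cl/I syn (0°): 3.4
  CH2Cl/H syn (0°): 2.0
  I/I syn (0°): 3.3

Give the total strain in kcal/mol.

This conformer (eclipsed): Cl–OCH3 eclipsed, H–CH2Cl eclipsed, I–Ph eclipsed; 2.5 + 2.0 + 3.3 = 7.8 kcal/mol.

7.8 kcal/mol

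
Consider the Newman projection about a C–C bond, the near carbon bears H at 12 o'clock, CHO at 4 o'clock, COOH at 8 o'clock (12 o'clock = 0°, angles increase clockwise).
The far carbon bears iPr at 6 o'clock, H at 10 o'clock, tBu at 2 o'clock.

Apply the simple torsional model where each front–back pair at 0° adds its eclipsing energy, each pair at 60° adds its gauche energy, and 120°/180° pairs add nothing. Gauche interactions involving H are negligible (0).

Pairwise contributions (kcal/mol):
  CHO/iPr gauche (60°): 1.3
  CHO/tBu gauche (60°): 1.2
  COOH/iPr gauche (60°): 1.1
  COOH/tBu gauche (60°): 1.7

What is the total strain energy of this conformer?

This conformer (staggered): CHO(120°)/iPr(180°) gauche 1.3; CHO(120°)/tBu(60°) gauche 1.2; COOH(240°)/iPr(180°) gauche 1.1 → 3.6 kcal/mol.

3.6 kcal/mol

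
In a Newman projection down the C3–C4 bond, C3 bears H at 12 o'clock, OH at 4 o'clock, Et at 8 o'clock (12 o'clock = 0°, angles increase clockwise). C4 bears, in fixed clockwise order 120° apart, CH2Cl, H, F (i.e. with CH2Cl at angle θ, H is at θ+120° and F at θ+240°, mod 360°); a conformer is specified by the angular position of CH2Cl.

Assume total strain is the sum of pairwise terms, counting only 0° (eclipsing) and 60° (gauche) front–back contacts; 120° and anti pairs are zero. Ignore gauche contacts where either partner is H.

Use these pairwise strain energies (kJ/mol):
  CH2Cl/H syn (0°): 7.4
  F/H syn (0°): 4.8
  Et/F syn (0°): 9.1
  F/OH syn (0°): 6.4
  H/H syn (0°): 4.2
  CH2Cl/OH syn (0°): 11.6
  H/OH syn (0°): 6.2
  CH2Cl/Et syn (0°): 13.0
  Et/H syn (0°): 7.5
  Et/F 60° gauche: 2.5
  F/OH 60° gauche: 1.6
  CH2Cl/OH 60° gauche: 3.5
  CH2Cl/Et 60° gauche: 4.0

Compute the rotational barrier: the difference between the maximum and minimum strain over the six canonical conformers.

CH2Cl at 0° is eclipsed. H at 0° is eclipsed with CH2Cl at 0° (7.4); OH at 120° is eclipsed with H at 120° (6.2); Et at 240° is eclipsed with F at 240° (9.1). Total 22.7 kJ/mol.
CH2Cl at 60° is staggered. OH at 120° is gauche with CH2Cl at 60° (3.5); Et at 240° is gauche with F at 300° (2.5). Total 6.0 kJ/mol.
CH2Cl at 120° is eclipsed. H at 0° is eclipsed with F at 0° (4.8); OH at 120° is eclipsed with CH2Cl at 120° (11.6); Et at 240° is eclipsed with H at 240° (7.5). Total 23.9 kJ/mol.
CH2Cl at 180° is staggered. OH at 120° is gauche with CH2Cl at 180° (3.5); OH at 120° is gauche with F at 60° (1.6); Et at 240° is gauche with CH2Cl at 180° (4.0). Total 9.1 kJ/mol.
CH2Cl at 240° is eclipsed. H at 0° is eclipsed with H at 0° (4.2); OH at 120° is eclipsed with F at 120° (6.4); Et at 240° is eclipsed with CH2Cl at 240° (13.0). Total 23.6 kJ/mol.
CH2Cl at 300° is staggered. OH at 120° is gauche with F at 180° (1.6); Et at 240° is gauche with CH2Cl at 300° (4.0); Et at 240° is gauche with F at 180° (2.5). Total 8.1 kJ/mol.
Max at 120° (23.9 kJ/mol), min at 60° (6.0 kJ/mol); barrier = 17.9 kJ/mol.

17.9 kJ/mol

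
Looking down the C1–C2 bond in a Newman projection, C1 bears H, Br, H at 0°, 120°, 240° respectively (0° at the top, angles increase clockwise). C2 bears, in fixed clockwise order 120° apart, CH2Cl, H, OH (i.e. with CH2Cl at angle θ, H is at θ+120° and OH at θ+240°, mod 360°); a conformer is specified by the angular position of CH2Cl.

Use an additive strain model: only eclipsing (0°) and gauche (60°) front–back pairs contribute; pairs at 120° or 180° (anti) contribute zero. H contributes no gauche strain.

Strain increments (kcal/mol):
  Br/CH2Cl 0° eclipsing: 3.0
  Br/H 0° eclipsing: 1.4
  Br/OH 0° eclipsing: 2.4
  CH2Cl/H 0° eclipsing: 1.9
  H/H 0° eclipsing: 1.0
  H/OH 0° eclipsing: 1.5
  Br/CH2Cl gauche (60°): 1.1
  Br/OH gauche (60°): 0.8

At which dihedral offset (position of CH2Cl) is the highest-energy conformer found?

120°

CH2Cl at 0° (eclipsed): H–CH2Cl eclipsed, Br–H eclipsed, H–OH eclipsed; 1.9 + 1.4 + 1.5 = 4.8 kcal/mol.
CH2Cl at 60° (staggered): Br–CH2Cl gauche; 1.1 = 1.1 kcal/mol.
CH2Cl at 120° (eclipsed): H–OH eclipsed, Br–CH2Cl eclipsed, H–H eclipsed; 1.5 + 3.0 + 1.0 = 5.5 kcal/mol.
CH2Cl at 180° (staggered): Br–CH2Cl gauche, Br–OH gauche; 1.1 + 0.8 = 1.9 kcal/mol.
CH2Cl at 240° (eclipsed): H–H eclipsed, Br–OH eclipsed, H–CH2Cl eclipsed; 1.0 + 2.4 + 1.9 = 5.3 kcal/mol.
CH2Cl at 300° (staggered): Br–OH gauche; 0.8 = 0.8 kcal/mol.
The maximum (5.5 kcal/mol) occurs with CH2Cl at 120°.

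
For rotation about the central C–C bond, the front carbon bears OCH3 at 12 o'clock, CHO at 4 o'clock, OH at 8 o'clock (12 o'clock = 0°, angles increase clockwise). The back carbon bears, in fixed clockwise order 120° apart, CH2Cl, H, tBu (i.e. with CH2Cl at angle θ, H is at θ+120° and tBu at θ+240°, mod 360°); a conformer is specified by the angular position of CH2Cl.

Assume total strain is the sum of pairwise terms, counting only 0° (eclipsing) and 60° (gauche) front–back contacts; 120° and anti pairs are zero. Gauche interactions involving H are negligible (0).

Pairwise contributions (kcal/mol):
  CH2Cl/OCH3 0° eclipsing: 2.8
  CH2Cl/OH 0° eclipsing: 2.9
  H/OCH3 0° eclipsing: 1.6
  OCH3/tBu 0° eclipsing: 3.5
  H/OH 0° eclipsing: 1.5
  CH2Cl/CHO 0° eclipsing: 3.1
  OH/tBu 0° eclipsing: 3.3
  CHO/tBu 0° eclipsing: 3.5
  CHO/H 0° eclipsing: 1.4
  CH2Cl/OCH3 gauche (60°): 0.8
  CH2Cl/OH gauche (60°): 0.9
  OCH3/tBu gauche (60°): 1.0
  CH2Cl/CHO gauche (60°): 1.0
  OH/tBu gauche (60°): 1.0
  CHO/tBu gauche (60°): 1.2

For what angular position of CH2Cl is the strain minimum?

60°

CH2Cl at 0° (eclipsed): OCH3(0°)/CH2Cl(0°) eclipsed 2.8; CHO(120°)/H(120°) eclipsed 1.4; OH(240°)/tBu(240°) eclipsed 3.3 → 7.5 kcal/mol.
CH2Cl at 60° (staggered): OCH3(0°)/CH2Cl(60°) gauche 0.8; OCH3(0°)/tBu(300°) gauche 1.0; CHO(120°)/CH2Cl(60°) gauche 1.0; OH(240°)/tBu(300°) gauche 1.0 → 3.8 kcal/mol.
CH2Cl at 120° (eclipsed): OCH3(0°)/tBu(0°) eclipsed 3.5; CHO(120°)/CH2Cl(120°) eclipsed 3.1; OH(240°)/H(240°) eclipsed 1.5 → 8.1 kcal/mol.
CH2Cl at 180° (staggered): OCH3(0°)/tBu(60°) gauche 1.0; CHO(120°)/CH2Cl(180°) gauche 1.0; CHO(120°)/tBu(60°) gauche 1.2; OH(240°)/CH2Cl(180°) gauche 0.9 → 4.1 kcal/mol.
CH2Cl at 240° (eclipsed): OCH3(0°)/H(0°) eclipsed 1.6; CHO(120°)/tBu(120°) eclipsed 3.5; OH(240°)/CH2Cl(240°) eclipsed 2.9 → 8.0 kcal/mol.
CH2Cl at 300° (staggered): OCH3(0°)/CH2Cl(300°) gauche 0.8; CHO(120°)/tBu(180°) gauche 1.2; OH(240°)/CH2Cl(300°) gauche 0.9; OH(240°)/tBu(180°) gauche 1.0 → 3.9 kcal/mol.
The minimum (3.8 kcal/mol) occurs with CH2Cl at 60°.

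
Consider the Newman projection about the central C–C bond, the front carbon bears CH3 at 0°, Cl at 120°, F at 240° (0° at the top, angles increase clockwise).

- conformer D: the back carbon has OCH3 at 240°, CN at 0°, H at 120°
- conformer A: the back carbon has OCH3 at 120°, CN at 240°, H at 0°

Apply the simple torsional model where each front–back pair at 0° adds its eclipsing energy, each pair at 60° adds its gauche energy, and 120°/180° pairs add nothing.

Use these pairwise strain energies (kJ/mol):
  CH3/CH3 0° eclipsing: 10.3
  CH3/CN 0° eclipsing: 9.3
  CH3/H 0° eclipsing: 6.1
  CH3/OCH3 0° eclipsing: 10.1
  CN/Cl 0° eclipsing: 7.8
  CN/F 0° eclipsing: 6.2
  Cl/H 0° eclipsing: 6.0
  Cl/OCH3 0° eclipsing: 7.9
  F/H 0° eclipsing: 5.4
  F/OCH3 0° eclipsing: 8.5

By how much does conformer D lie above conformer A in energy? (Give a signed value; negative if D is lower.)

+3.6 kJ/mol

D is eclipsed. CH3 at 0° is eclipsed with CN at 0° (9.3); Cl at 120° is eclipsed with H at 120° (6.0); F at 240° is eclipsed with OCH3 at 240° (8.5). Total 23.8 kJ/mol.
A is eclipsed. CH3 at 0° is eclipsed with H at 0° (6.1); Cl at 120° is eclipsed with OCH3 at 120° (7.9); F at 240° is eclipsed with CN at 240° (6.2). Total 20.2 kJ/mol.
E(D) − E(A) = 23.8 − 20.2 = +3.6 kJ/mol.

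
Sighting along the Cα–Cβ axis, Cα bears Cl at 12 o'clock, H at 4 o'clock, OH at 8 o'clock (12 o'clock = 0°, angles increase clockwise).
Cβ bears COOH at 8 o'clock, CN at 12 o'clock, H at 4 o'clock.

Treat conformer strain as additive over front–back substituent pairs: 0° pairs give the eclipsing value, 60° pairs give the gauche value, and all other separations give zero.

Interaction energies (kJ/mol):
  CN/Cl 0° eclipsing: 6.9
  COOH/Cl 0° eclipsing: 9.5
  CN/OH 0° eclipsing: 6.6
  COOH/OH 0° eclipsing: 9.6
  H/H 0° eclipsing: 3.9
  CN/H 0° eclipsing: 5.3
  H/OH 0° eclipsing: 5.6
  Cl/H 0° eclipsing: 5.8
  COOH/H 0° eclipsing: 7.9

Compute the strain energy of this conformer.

This conformer (eclipsed): Cl–CN eclipsed, H–H eclipsed, OH–COOH eclipsed; 6.9 + 3.9 + 9.6 = 20.4 kJ/mol.

20.4 kJ/mol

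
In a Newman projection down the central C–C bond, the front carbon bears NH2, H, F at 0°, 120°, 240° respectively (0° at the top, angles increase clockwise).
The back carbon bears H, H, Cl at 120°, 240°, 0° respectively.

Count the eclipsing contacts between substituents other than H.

1

Non-H eclipsing pairs: NH2(0°)/Cl(0°) — 1 interaction.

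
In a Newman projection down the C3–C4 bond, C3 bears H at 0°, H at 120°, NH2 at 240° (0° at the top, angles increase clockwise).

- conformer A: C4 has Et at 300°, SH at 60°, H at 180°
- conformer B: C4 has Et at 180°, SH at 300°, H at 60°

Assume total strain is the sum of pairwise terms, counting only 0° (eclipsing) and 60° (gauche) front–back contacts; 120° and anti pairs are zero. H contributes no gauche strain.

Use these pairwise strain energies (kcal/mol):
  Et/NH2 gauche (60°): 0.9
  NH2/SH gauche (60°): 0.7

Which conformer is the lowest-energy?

A (staggered): NH2(240°)/Et(300°) gauche 0.9 → 0.9 kcal/mol.
B (staggered): NH2(240°)/Et(180°) gauche 0.9; NH2(240°)/SH(300°) gauche 0.7 → 1.6 kcal/mol.
A has the lowest total (0.9 kcal/mol).

A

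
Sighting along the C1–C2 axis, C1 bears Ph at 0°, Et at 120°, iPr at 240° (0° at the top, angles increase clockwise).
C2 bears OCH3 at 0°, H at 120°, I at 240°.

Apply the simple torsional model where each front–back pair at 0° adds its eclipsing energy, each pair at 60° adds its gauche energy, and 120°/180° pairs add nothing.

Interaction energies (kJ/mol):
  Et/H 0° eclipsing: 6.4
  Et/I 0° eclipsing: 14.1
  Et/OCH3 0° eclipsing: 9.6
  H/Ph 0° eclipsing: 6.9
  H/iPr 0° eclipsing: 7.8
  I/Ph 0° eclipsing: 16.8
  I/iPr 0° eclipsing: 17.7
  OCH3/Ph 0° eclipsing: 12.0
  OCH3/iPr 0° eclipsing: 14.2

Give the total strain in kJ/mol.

36.1 kJ/mol

This conformer (eclipsed): Ph–OCH3 eclipsed, Et–H eclipsed, iPr–I eclipsed; 12.0 + 6.4 + 17.7 = 36.1 kJ/mol.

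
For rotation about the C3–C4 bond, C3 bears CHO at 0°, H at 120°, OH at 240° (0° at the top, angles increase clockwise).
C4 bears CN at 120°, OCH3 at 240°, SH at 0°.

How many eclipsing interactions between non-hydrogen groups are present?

Non-H eclipsing pairs: CHO(0°)/SH(0°); OH(240°)/OCH3(240°) — 2 interactions.

2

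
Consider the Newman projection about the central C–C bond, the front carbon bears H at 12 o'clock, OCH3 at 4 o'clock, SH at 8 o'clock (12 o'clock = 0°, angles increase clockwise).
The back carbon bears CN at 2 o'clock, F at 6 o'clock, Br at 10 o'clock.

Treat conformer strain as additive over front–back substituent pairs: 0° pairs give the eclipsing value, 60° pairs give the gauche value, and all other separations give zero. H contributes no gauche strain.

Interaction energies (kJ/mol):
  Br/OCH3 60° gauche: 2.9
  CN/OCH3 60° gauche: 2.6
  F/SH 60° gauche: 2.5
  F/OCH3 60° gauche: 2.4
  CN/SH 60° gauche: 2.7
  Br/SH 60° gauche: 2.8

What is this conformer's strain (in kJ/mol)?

10.3 kJ/mol

This conformer (staggered): OCH3(120°)/CN(60°) gauche 2.6; OCH3(120°)/F(180°) gauche 2.4; SH(240°)/F(180°) gauche 2.5; SH(240°)/Br(300°) gauche 2.8 → 10.3 kJ/mol.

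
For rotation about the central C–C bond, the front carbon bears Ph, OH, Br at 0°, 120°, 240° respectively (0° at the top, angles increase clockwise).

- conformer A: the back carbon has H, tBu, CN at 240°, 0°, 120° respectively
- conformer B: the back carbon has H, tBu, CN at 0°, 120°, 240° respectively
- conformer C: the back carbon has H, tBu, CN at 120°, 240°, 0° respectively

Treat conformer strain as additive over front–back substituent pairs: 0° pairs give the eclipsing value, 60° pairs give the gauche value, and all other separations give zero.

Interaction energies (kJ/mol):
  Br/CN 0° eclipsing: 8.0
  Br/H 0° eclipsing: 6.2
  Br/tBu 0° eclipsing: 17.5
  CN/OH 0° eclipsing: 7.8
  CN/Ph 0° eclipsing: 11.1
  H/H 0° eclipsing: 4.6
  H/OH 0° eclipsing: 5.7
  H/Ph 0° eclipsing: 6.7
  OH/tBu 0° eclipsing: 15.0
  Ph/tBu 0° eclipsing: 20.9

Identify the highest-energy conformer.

A

A is eclipsed. Ph at 0° is eclipsed with tBu at 0° (20.9); OH at 120° is eclipsed with CN at 120° (7.8); Br at 240° is eclipsed with H at 240° (6.2). Total 34.9 kJ/mol.
B is eclipsed. Ph at 0° is eclipsed with H at 0° (6.7); OH at 120° is eclipsed with tBu at 120° (15.0); Br at 240° is eclipsed with CN at 240° (8.0). Total 29.7 kJ/mol.
C is eclipsed. Ph at 0° is eclipsed with CN at 0° (11.1); OH at 120° is eclipsed with H at 120° (5.7); Br at 240° is eclipsed with tBu at 240° (17.5). Total 34.3 kJ/mol.
A has the highest total (34.9 kJ/mol).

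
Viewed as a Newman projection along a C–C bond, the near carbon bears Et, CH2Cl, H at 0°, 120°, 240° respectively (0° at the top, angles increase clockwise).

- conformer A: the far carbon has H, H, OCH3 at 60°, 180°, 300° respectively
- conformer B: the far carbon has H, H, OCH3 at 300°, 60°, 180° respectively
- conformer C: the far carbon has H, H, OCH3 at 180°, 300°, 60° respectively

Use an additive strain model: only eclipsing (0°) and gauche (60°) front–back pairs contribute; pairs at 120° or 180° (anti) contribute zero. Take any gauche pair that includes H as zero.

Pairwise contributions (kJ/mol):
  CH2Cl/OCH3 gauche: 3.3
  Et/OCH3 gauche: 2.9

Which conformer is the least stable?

A (staggered): Et–OCH3 gauche; 2.9 = 2.9 kJ/mol.
B (staggered): CH2Cl–OCH3 gauche; 3.3 = 3.3 kJ/mol.
C (staggered): Et–OCH3 gauche, CH2Cl–OCH3 gauche; 2.9 + 3.3 = 6.2 kJ/mol.
C has the highest total (6.2 kJ/mol).

C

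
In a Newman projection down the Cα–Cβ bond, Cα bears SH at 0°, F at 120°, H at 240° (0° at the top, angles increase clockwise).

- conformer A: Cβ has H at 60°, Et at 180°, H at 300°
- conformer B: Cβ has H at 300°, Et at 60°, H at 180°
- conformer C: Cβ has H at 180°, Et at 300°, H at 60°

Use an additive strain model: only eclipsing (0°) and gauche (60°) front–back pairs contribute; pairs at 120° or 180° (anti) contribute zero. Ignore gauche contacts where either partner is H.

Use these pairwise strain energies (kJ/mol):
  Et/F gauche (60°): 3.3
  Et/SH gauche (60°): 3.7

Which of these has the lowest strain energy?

A

A (staggered): F–Et gauche; 3.3 = 3.3 kJ/mol.
B (staggered): SH–Et gauche, F–Et gauche; 3.7 + 3.3 = 7.0 kJ/mol.
C (staggered): SH–Et gauche; 3.7 = 3.7 kJ/mol.
A has the lowest total (3.3 kJ/mol).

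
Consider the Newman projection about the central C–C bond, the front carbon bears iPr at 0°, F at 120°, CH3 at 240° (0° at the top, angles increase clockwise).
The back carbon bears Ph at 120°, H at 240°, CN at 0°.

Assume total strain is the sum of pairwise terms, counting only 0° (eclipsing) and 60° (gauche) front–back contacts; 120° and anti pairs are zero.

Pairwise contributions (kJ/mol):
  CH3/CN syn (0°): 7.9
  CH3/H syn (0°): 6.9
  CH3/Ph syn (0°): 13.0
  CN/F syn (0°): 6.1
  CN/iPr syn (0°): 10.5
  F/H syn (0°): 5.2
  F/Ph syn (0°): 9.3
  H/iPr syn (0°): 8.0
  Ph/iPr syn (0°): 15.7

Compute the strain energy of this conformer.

This conformer (eclipsed): iPr–CN eclipsed, F–Ph eclipsed, CH3–H eclipsed; 10.5 + 9.3 + 6.9 = 26.7 kJ/mol.

26.7 kJ/mol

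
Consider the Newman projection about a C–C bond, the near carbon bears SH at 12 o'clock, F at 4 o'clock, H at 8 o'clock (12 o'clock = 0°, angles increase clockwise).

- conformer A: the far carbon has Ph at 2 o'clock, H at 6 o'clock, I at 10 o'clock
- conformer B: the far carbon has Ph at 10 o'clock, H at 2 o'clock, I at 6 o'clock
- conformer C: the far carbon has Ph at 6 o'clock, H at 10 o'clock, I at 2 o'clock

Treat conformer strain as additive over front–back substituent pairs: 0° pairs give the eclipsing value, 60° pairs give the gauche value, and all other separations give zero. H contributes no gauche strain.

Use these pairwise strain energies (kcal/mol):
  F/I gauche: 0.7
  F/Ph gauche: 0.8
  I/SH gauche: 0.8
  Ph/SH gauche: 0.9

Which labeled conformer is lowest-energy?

B

A is staggered. SH at 0° is gauche with Ph at 60° (0.9); SH at 0° is gauche with I at 300° (0.8); F at 120° is gauche with Ph at 60° (0.8). Total 2.5 kcal/mol.
B is staggered. SH at 0° is gauche with Ph at 300° (0.9); F at 120° is gauche with I at 180° (0.7). Total 1.6 kcal/mol.
C is staggered. SH at 0° is gauche with I at 60° (0.8); F at 120° is gauche with Ph at 180° (0.8); F at 120° is gauche with I at 60° (0.7). Total 2.3 kcal/mol.
B has the lowest total (1.6 kcal/mol).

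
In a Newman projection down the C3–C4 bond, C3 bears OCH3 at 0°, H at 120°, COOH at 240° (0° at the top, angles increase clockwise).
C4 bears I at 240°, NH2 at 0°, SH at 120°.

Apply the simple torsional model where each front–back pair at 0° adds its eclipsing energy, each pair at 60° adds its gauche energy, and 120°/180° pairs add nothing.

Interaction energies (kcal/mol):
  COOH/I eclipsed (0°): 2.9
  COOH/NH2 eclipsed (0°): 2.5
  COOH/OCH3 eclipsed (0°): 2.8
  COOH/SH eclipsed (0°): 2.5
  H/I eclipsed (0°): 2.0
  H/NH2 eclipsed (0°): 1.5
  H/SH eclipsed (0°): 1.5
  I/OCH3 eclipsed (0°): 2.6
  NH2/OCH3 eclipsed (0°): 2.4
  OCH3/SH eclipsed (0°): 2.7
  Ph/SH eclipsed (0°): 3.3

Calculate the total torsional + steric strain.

This conformer is eclipsed. OCH3 at 0° is eclipsed with NH2 at 0° (2.4); H at 120° is eclipsed with SH at 120° (1.5); COOH at 240° is eclipsed with I at 240° (2.9). Total 6.8 kcal/mol.

6.8 kcal/mol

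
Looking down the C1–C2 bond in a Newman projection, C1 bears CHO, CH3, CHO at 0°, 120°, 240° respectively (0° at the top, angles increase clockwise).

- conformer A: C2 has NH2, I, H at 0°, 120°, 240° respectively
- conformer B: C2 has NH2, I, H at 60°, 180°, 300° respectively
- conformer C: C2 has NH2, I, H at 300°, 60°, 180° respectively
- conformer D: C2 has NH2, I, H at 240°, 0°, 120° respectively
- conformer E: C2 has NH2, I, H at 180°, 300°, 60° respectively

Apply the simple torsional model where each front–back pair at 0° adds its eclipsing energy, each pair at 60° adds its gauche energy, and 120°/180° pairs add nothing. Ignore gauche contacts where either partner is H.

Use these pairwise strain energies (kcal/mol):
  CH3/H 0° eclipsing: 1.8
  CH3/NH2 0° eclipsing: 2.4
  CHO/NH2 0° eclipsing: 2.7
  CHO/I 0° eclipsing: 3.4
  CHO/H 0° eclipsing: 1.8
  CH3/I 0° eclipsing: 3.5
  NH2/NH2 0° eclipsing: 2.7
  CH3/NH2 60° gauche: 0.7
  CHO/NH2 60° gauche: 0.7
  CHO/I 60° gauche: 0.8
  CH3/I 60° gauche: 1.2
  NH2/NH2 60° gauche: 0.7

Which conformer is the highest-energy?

A

A (eclipsed): CHO–NH2 eclipsed, CH3–I eclipsed, CHO–H eclipsed; 2.7 + 3.5 + 1.8 = 8.0 kcal/mol.
B (staggered): CHO–NH2 gauche, CH3–NH2 gauche, CH3–I gauche, CHO–I gauche; 0.7 + 0.7 + 1.2 + 0.8 = 3.4 kcal/mol.
C (staggered): CHO–NH2 gauche, CHO–I gauche, CH3–I gauche, CHO–NH2 gauche; 0.7 + 0.8 + 1.2 + 0.7 = 3.4 kcal/mol.
D (eclipsed): CHO–I eclipsed, CH3–H eclipsed, CHO–NH2 eclipsed; 3.4 + 1.8 + 2.7 = 7.9 kcal/mol.
E (staggered): CHO–I gauche, CH3–NH2 gauche, CHO–NH2 gauche, CHO–I gauche; 0.8 + 0.7 + 0.7 + 0.8 = 3.0 kcal/mol.
A has the highest total (8.0 kcal/mol).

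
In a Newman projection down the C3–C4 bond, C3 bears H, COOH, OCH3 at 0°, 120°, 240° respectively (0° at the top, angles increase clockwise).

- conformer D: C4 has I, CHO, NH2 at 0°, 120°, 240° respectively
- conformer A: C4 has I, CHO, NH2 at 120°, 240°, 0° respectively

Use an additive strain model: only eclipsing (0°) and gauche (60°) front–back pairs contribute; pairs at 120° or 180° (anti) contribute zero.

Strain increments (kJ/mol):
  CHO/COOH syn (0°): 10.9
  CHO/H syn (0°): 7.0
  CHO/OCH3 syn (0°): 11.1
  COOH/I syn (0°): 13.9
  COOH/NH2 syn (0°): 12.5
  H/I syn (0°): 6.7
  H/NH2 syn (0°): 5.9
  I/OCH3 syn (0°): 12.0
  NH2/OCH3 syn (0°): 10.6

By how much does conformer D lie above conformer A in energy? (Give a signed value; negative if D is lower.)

-2.7 kJ/mol

D is eclipsed. H at 0° is eclipsed with I at 0° (6.7); COOH at 120° is eclipsed with CHO at 120° (10.9); OCH3 at 240° is eclipsed with NH2 at 240° (10.6). Total 28.2 kJ/mol.
A is eclipsed. H at 0° is eclipsed with NH2 at 0° (5.9); COOH at 120° is eclipsed with I at 120° (13.9); OCH3 at 240° is eclipsed with CHO at 240° (11.1). Total 30.9 kJ/mol.
E(D) − E(A) = 28.2 − 30.9 = -2.7 kJ/mol.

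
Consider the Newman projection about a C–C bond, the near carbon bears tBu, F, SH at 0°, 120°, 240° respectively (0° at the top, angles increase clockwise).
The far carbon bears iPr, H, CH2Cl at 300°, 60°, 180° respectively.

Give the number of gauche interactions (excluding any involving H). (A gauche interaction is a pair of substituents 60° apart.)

Non-H gauche pairs: tBu(0°)/iPr(300°); F(120°)/CH2Cl(180°); SH(240°)/iPr(300°); SH(240°)/CH2Cl(180°) — 4 interactions.

4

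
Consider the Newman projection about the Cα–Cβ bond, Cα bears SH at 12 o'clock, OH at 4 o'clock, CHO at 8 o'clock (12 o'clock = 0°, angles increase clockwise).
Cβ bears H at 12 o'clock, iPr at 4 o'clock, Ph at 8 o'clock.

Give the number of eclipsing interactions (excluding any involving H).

2

Non-H eclipsing pairs: OH(120°)/iPr(120°); CHO(240°)/Ph(240°) — 2 interactions.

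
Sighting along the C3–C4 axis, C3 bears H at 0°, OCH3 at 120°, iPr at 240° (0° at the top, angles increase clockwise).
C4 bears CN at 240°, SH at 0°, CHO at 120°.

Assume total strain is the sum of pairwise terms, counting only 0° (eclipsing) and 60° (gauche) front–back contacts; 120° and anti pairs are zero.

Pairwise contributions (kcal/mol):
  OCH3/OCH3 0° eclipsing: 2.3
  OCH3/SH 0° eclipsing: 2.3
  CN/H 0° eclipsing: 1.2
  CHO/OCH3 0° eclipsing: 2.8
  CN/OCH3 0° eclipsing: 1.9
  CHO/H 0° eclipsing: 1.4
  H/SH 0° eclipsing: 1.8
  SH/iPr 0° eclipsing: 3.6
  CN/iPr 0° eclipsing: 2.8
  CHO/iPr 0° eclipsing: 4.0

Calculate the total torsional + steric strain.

This conformer (eclipsed): H(0°)/SH(0°) eclipsed 1.8; OCH3(120°)/CHO(120°) eclipsed 2.8; iPr(240°)/CN(240°) eclipsed 2.8 → 7.4 kcal/mol.

7.4 kcal/mol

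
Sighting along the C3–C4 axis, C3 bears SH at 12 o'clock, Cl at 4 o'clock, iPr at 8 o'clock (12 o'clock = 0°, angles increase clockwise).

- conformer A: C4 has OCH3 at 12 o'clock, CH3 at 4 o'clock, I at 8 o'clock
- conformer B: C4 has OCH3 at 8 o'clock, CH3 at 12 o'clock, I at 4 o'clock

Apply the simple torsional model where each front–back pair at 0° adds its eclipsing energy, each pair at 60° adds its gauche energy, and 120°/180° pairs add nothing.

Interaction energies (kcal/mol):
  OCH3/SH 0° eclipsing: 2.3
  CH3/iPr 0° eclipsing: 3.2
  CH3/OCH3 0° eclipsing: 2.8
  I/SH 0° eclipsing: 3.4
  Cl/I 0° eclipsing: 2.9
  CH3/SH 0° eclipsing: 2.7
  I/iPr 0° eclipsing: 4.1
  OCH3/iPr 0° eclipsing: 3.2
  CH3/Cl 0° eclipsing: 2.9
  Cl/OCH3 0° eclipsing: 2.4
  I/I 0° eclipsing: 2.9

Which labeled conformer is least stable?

A

A (eclipsed): SH–OCH3 eclipsed, Cl–CH3 eclipsed, iPr–I eclipsed; 2.3 + 2.9 + 4.1 = 9.3 kcal/mol.
B (eclipsed): SH–CH3 eclipsed, Cl–I eclipsed, iPr–OCH3 eclipsed; 2.7 + 2.9 + 3.2 = 8.8 kcal/mol.
A has the highest total (9.3 kcal/mol).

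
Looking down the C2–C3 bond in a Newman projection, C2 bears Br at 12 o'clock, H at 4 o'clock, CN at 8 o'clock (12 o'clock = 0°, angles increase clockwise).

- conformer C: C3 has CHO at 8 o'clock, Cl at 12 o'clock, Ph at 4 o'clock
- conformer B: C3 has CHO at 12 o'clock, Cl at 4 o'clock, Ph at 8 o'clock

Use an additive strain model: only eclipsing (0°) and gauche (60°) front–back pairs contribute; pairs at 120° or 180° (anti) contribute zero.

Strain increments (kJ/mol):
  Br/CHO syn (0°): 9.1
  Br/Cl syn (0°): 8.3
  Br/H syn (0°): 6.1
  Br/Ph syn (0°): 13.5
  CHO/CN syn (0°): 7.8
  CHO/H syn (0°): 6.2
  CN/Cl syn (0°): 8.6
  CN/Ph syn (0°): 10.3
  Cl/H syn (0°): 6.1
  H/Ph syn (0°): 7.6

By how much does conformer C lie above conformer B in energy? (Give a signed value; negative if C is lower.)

C (eclipsed): Br–Cl eclipsed, H–Ph eclipsed, CN–CHO eclipsed; 8.3 + 7.6 + 7.8 = 23.7 kJ/mol.
B (eclipsed): Br–CHO eclipsed, H–Cl eclipsed, CN–Ph eclipsed; 9.1 + 6.1 + 10.3 = 25.5 kJ/mol.
E(C) − E(B) = 23.7 − 25.5 = -1.8 kJ/mol.

-1.8 kJ/mol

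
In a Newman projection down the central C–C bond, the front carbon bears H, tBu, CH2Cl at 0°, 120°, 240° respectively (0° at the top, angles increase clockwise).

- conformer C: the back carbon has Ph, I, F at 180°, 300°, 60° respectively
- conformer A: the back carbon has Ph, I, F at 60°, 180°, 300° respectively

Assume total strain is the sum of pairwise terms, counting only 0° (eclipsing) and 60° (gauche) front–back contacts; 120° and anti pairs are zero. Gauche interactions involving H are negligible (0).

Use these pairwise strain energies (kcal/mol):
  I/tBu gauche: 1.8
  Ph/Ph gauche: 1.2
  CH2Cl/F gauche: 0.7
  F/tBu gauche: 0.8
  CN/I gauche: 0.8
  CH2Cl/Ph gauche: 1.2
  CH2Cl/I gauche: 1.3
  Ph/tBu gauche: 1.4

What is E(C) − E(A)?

C is staggered. tBu at 120° is gauche with Ph at 180° (1.4); tBu at 120° is gauche with F at 60° (0.8); CH2Cl at 240° is gauche with Ph at 180° (1.2); CH2Cl at 240° is gauche with I at 300° (1.3). Total 4.7 kcal/mol.
A is staggered. tBu at 120° is gauche with Ph at 60° (1.4); tBu at 120° is gauche with I at 180° (1.8); CH2Cl at 240° is gauche with I at 180° (1.3); CH2Cl at 240° is gauche with F at 300° (0.7). Total 5.2 kcal/mol.
E(C) − E(A) = 4.7 − 5.2 = -0.5 kcal/mol.

-0.5 kcal/mol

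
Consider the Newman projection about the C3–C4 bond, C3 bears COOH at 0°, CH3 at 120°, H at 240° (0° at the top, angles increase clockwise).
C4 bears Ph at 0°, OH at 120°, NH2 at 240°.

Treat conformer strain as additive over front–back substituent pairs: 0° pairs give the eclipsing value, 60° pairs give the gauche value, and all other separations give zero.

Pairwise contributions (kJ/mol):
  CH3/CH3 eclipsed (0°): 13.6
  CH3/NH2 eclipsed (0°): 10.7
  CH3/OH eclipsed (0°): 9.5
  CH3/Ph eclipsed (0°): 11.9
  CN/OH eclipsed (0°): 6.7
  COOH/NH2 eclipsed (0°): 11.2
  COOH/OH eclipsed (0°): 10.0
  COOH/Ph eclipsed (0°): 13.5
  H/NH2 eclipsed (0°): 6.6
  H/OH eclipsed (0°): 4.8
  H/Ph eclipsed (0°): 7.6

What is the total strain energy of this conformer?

This conformer is eclipsed. COOH at 0° is eclipsed with Ph at 0° (13.5); CH3 at 120° is eclipsed with OH at 120° (9.5); H at 240° is eclipsed with NH2 at 240° (6.6). Total 29.6 kJ/mol.

29.6 kJ/mol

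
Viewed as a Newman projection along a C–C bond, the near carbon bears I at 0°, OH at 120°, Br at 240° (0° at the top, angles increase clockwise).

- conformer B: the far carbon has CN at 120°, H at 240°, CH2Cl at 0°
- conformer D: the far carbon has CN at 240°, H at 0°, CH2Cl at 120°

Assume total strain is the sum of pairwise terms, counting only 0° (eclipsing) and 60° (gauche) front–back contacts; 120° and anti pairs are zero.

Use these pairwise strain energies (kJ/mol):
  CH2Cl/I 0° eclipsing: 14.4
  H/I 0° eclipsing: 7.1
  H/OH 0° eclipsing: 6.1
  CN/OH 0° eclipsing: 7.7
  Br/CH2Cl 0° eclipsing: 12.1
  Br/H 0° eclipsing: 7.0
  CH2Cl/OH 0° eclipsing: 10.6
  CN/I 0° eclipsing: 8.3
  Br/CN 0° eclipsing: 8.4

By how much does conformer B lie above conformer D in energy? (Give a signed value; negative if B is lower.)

B (eclipsed): I–CH2Cl eclipsed, OH–CN eclipsed, Br–H eclipsed; 14.4 + 7.7 + 7.0 = 29.1 kJ/mol.
D (eclipsed): I–H eclipsed, OH–CH2Cl eclipsed, Br–CN eclipsed; 7.1 + 10.6 + 8.4 = 26.1 kJ/mol.
E(B) − E(D) = 29.1 − 26.1 = +3.0 kJ/mol.

+3.0 kJ/mol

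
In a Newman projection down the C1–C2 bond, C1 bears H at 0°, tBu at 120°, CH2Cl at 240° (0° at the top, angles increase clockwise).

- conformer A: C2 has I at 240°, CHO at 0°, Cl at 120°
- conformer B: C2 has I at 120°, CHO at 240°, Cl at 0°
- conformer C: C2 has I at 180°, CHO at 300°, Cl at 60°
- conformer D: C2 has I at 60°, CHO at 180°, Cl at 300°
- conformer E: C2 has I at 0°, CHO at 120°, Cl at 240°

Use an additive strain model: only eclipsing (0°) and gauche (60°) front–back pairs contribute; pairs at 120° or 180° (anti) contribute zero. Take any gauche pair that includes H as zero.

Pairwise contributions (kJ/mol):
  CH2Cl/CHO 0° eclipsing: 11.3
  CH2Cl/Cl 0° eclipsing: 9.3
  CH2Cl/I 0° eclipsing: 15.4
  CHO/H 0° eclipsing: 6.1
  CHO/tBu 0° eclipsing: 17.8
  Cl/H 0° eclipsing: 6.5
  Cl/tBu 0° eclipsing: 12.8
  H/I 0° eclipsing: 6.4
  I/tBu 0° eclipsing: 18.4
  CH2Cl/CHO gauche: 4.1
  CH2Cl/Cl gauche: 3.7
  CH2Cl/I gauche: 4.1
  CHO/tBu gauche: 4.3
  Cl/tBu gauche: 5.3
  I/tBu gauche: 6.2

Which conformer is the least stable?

B

A (eclipsed): H(0°)/CHO(0°) eclipsed 6.1; tBu(120°)/Cl(120°) eclipsed 12.8; CH2Cl(240°)/I(240°) eclipsed 15.4 → 34.3 kJ/mol.
B (eclipsed): H(0°)/Cl(0°) eclipsed 6.5; tBu(120°)/I(120°) eclipsed 18.4; CH2Cl(240°)/CHO(240°) eclipsed 11.3 → 36.2 kJ/mol.
C (staggered): tBu(120°)/I(180°) gauche 6.2; tBu(120°)/Cl(60°) gauche 5.3; CH2Cl(240°)/I(180°) gauche 4.1; CH2Cl(240°)/CHO(300°) gauche 4.1 → 19.7 kJ/mol.
D (staggered): tBu(120°)/I(60°) gauche 6.2; tBu(120°)/CHO(180°) gauche 4.3; CH2Cl(240°)/CHO(180°) gauche 4.1; CH2Cl(240°)/Cl(300°) gauche 3.7 → 18.3 kJ/mol.
E (eclipsed): H(0°)/I(0°) eclipsed 6.4; tBu(120°)/CHO(120°) eclipsed 17.8; CH2Cl(240°)/Cl(240°) eclipsed 9.3 → 33.5 kJ/mol.
B has the highest total (36.2 kJ/mol).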